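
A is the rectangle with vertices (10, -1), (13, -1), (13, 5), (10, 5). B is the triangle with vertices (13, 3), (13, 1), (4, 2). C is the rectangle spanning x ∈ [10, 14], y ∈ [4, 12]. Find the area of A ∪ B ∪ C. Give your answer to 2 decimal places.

By inclusion–exclusion:
Individual areas: |A| = 18, |B| = 9, |C| = 32.
|A∩B| = 5.
|A∩C|: x∈[10,13], y∈[4,5] → 3·1 = 3.
|B∩C| = 0.
|A∩B∩C| = 0.
|A ∪ B ∪ C| = 59 − 8 + 0 = 51.00.

51.00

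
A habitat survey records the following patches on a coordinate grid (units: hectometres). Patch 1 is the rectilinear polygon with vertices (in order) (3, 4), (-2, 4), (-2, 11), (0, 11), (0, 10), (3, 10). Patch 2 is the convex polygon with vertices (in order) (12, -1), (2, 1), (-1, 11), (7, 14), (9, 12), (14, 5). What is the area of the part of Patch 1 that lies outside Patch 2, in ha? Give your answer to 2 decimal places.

14.35

|Patch 1| = 32, |Patch 1∩Patch 2| = 17.65.
|Patch 1 ∖ Patch 2| = |Patch 1| − |Patch 1∩Patch 2| = 32 − 17.65 = 14.35.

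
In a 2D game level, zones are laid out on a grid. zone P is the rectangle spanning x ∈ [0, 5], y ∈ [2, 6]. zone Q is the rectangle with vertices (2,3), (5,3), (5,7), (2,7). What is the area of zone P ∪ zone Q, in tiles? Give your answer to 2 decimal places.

By inclusion–exclusion:
Individual areas: |zone P| = 20, |zone Q| = 12.
|zone P∩zone Q|: x∈[2,5], y∈[3,6] → 3·3 = 9.
|zone P ∪ zone Q| = 32 − 9 = 23.00.

23.00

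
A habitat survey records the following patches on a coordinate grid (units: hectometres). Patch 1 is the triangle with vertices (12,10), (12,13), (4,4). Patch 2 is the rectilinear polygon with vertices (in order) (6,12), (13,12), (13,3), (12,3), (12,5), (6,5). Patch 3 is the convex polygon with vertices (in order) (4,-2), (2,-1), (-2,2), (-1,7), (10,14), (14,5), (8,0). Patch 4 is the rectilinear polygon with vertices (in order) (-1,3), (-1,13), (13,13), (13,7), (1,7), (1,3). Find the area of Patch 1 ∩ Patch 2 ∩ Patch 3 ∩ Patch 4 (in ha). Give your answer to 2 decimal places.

The intersection is the polygon with vertices (10.963,11.833), (11.833,9.875), (8,7), (6.667,7).
By the shoelace formula its area is 8.23.

8.23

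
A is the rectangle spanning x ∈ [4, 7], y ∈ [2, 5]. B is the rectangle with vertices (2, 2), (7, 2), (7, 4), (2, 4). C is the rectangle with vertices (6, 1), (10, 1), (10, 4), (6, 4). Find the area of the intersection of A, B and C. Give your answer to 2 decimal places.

2.00

The intersection is the polygon with vertices (6,2), (6,4), (7,4), (7,2).
By the shoelace formula its area is 2.00.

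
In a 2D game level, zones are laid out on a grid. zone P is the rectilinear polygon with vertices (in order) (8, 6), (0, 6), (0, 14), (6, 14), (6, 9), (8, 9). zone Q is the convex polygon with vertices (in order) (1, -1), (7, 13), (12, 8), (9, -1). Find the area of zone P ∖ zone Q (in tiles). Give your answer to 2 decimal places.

43.33

|zone P| = 54, |zone P∩zone Q| = 10.6667.
|zone P ∖ zone Q| = |zone P| − |zone P∩zone Q| = 54 − 10.6667 = 43.33.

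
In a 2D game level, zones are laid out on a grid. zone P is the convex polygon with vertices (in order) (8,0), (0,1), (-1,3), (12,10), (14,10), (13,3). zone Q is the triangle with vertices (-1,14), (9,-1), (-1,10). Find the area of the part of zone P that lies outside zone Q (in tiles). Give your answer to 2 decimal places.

79.37

|zone P| = 84.5, |zone P∩zone Q| = 5.1304.
|zone P ∖ zone Q| = |zone P| − |zone P∩zone Q| = 84.5 − 5.1304 = 79.37.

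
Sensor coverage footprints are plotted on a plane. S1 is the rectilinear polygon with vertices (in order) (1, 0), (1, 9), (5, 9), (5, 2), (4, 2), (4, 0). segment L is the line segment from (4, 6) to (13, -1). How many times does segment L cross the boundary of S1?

The segment meets the boundary at (5,5.222).

1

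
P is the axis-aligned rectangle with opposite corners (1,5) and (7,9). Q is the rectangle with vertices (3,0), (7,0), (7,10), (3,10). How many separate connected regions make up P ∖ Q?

1

P ∖ Q is a single connected region.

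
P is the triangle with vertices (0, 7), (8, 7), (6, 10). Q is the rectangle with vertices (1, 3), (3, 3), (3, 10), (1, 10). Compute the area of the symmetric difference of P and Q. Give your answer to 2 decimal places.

22.00

|P| = 12, |Q| = 14, |P∩Q| = 2.
|P △ Q| = |P| + |Q| − 2·|P∩Q| = 12 + 14 − 4 = 22.00.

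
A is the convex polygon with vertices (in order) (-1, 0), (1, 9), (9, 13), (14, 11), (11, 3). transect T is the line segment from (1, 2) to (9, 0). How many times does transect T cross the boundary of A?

The segment meets the boundary at (4,1.25).

1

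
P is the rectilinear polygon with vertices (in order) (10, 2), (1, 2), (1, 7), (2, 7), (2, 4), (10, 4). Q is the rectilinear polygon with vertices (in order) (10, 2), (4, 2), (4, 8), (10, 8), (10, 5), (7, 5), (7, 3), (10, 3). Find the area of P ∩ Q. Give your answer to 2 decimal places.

9.00

The intersection is the polygon with vertices (4,2), (4,4), (7,4), (7,3), (10,3), (10,2).
By the shoelace formula its area is 9.00.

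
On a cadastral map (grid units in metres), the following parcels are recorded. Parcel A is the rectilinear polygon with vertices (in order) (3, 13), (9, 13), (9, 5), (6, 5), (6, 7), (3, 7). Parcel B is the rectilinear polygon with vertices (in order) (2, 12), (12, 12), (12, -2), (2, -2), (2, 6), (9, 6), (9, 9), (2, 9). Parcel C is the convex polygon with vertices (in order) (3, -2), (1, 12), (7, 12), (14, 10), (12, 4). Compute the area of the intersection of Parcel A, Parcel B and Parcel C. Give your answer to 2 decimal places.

20.43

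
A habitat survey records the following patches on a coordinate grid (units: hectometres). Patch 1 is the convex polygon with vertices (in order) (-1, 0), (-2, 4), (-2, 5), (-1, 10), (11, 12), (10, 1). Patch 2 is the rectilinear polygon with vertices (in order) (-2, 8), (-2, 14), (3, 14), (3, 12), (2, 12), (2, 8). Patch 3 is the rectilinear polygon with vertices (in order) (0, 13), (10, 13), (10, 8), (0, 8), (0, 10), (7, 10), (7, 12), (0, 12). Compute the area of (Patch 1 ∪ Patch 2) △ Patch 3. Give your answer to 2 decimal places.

124.85

|Patch 1 ∪ Patch 2| = 144.35.
|(Patch 1 ∪ Patch 2) ∩ Patch 3| = 27.75.
|(Patch 1 ∪ Patch 2) △ Patch 3| = 144.35 + 36 − 55.5 = 124.85.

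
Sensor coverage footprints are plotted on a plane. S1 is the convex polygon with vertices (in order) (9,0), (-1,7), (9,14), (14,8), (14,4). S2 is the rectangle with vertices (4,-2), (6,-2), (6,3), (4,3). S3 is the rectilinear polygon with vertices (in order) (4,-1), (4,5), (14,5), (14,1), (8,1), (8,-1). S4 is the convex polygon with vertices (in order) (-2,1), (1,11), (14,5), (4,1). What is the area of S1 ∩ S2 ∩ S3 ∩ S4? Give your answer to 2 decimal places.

0.58

The intersection is the polygon with vertices (6,2.1), (4.714,3), (6,3).
By the shoelace formula its area is 0.58.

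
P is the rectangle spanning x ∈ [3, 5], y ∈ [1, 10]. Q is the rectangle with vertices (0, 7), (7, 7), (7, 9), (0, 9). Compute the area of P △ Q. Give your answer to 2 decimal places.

|P∩Q|: x∈[3,5], y∈[7,9] → 2·2 = 4.
|P △ Q| = |P| + |Q| − 2·|P∩Q| = 18 + 14 − 8 = 24.00.

24.00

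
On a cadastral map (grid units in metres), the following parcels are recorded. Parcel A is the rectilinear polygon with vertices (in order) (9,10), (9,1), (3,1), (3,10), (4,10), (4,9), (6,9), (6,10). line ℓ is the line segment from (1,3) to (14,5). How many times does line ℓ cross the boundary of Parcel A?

2

The segment meets the boundary at (9,4.231), (3,3.308).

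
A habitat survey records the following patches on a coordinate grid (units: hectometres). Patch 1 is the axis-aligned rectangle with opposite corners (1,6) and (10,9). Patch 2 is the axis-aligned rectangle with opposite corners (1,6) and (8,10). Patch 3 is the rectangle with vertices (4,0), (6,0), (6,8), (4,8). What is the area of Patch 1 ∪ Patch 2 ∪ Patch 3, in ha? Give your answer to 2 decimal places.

46.00

By inclusion–exclusion:
Individual areas: |Patch 1| = 27, |Patch 2| = 28, |Patch 3| = 16.
|Patch 1∩Patch 2|: x∈[1,8], y∈[6,9] → 7·3 = 21.
|Patch 1∩Patch 3|: x∈[4,6], y∈[6,8] → 2·2 = 4.
|Patch 2∩Patch 3|: x∈[4,6], y∈[6,8] → 2·2 = 4.
|Patch 1∩Patch 2∩Patch 3| = 4.
|Patch 1 ∪ Patch 2 ∪ Patch 3| = 71 − 29 + 4 = 46.00.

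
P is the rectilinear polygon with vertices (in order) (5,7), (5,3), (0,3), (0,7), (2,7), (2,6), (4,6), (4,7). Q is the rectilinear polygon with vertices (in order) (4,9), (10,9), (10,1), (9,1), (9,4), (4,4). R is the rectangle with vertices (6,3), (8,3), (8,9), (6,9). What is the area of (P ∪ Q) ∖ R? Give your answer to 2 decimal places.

38.00

|P ∪ Q| = 48.
|(P ∪ Q) ∩ R| = 10.
|(P ∪ Q) ∖ R| = 48 − 10 = 38.00.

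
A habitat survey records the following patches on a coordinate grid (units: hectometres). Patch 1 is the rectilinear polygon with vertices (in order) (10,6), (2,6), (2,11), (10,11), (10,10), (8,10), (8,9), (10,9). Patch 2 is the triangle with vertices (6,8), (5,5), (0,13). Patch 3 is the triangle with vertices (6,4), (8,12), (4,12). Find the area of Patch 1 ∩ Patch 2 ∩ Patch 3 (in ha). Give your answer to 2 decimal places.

The intersection is the polygon with vertices (6,8), (5.429,6.286), (4.737,9.053).
By the shoelace formula its area is 1.38.

1.38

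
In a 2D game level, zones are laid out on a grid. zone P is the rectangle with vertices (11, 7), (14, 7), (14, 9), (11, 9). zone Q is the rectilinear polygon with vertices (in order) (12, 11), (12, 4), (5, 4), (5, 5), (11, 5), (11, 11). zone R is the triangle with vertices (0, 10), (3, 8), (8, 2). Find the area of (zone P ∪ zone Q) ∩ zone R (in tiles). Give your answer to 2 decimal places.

The region (zone P ∪ zone Q) ∩ zone R is the polygon with vertices (6,4), (5,5), (5.5,5), (6.333,4).
By the shoelace formula its area is 0.42.

0.42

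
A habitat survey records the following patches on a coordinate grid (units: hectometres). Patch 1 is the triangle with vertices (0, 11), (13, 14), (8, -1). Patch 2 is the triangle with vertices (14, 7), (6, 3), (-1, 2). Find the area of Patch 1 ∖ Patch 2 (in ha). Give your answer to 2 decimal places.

|Patch 1| = 90, |Patch 1∩Patch 2| = 5.2638.
|Patch 1 ∖ Patch 2| = |Patch 1| − |Patch 1∩Patch 2| = 90 − 5.2638 = 84.74.

84.74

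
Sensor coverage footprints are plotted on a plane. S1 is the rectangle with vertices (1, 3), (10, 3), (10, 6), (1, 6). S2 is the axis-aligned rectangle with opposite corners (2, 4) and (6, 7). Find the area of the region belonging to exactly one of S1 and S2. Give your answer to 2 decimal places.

23.00

|S1∩S2|: x∈[2,6], y∈[4,6] → 4·2 = 8.
|S1 △ S2| = |S1| + |S2| − 2·|S1∩S2| = 27 + 12 − 16 = 23.00.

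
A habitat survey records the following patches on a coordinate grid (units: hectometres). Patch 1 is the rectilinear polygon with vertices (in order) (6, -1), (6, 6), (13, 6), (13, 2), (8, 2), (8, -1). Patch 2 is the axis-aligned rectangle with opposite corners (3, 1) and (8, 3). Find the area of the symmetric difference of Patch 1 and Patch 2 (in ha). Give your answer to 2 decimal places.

36.00

|Patch 1| = 34, |Patch 2| = 10, |Patch 1∩Patch 2| = 4.
|Patch 1 △ Patch 2| = |Patch 1| + |Patch 2| − 2·|Patch 1∩Patch 2| = 34 + 10 − 8 = 36.00.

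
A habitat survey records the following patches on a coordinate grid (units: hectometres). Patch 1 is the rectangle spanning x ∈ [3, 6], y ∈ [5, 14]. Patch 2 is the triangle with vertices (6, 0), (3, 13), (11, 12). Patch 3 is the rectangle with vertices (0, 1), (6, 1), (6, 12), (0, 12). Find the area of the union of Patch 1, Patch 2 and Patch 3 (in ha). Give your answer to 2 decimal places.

By inclusion–exclusion:
Individual areas: |Patch 1| = 27, |Patch 2| = 50.5, |Patch 3| = 66.
|Patch 1∩Patch 2| = 16.0529.
|Patch 1∩Patch 3|: x∈[3,6], y∈[5,12] → 3·7 = 21.
|Patch 2∩Patch 3| = 16.5.
|Patch 1∩Patch 2∩Patch 3| = 13.7308.
|Patch 1 ∪ Patch 2 ∪ Patch 3| = 143.5 − 53.5529 + 13.7308 = 103.68.

103.68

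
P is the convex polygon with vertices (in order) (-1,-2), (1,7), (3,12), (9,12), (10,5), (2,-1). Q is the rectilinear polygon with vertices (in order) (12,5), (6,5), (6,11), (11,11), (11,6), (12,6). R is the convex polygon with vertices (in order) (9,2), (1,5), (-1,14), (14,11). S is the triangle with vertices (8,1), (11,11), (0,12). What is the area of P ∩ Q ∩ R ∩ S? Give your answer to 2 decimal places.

20.71

The intersection is the polygon with vertices (6,11), (9.143,11), (9.742,6.806), (9.2,5), (6,5).
By the shoelace formula its area is 20.71.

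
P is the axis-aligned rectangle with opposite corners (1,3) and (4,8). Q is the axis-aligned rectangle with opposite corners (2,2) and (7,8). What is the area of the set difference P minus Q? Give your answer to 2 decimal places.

|P∩Q|: x∈[2,4], y∈[3,8] → 2·5 = 10.
|P| = 15.
|P ∖ Q| = |P| − |P∩Q| = 15 − 10 = 5.00.

5.00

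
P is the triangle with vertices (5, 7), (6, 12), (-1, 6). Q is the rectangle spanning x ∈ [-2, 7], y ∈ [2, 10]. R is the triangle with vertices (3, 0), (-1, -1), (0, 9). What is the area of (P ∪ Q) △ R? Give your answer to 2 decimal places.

|P ∪ Q| = 73.9333.
|(P ∪ Q) ∩ R| = 10.6167.
|(P ∪ Q) △ R| = 73.9333 + 19.5 − 21.2333 = 72.20.

72.20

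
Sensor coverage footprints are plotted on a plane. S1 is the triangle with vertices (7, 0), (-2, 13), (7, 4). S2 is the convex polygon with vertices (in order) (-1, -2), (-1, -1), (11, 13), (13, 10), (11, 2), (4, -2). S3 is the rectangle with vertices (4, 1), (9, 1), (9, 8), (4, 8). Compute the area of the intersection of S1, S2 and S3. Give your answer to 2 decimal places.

8.57

The intersection is the polygon with vertices (5,6), (7,4), (7,1), (6.308,1), (4,4.333), (4,4.833).
By the shoelace formula its area is 8.57.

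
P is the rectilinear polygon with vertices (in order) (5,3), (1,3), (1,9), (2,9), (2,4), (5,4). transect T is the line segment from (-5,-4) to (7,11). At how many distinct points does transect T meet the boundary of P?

2

The segment meets the boundary at (2,4.75), (1,3.5).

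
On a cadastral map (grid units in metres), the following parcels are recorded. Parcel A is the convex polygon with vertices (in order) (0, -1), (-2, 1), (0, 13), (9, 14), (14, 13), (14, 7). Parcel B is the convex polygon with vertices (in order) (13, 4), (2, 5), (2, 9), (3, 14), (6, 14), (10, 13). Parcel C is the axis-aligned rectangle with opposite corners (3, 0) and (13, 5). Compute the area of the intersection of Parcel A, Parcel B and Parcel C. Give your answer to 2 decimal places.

2.79

The intersection is the polygon with vertices (9.333,4.333), (3,4.909), (3,5), (10.5,5).
By the shoelace formula its area is 2.79.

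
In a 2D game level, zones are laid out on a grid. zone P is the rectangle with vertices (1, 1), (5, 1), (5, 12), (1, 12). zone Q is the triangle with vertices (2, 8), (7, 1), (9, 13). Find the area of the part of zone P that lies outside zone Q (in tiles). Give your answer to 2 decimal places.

34.49

|zone P| = 44, |zone P∩zone Q| = 9.5143.
|zone P ∖ zone Q| = |zone P| − |zone P∩zone Q| = 44 − 9.5143 = 34.49.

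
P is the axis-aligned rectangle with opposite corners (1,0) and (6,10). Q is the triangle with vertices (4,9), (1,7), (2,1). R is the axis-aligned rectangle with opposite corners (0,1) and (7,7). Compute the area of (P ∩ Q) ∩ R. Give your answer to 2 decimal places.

The region (P ∩ Q) ∩ R is the polygon with vertices (2,1), (1,7), (3.5,7).
By the shoelace formula its area is 7.50.

7.50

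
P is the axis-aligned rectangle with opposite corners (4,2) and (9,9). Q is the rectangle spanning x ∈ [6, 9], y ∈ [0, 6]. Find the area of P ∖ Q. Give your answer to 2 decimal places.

|P∩Q|: x∈[6,9], y∈[2,6] → 3·4 = 12.
|P| = 35.
|P ∖ Q| = |P| − |P∩Q| = 35 − 12 = 23.00.

23.00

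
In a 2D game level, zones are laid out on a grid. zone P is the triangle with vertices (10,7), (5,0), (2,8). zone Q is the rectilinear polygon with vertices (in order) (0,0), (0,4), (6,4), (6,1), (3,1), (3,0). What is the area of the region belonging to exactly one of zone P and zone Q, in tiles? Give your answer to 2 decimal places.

39.99

|zone P| = 30.5, |zone Q| = 21, |zone P∩zone Q| = 5.7554.
|zone P △ zone Q| = |zone P| + |zone Q| − 2·|zone P∩zone Q| = 30.5 + 21 − 11.5107 = 39.99.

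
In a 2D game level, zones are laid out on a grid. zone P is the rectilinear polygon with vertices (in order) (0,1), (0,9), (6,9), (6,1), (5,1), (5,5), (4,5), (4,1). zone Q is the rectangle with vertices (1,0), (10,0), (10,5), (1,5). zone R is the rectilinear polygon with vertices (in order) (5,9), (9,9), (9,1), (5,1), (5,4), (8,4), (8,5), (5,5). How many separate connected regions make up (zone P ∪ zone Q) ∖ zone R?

(zone P ∪ zone Q) ∖ zone R is a single connected region.

1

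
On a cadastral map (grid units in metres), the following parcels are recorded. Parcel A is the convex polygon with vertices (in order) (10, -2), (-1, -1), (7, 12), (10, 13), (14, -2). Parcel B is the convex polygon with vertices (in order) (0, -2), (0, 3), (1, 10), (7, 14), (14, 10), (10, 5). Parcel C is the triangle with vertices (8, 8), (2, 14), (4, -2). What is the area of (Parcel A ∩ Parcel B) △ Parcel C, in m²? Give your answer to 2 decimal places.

63.86

|Parcel A ∩ Parcel B| = 72.2028.
|(Parcel A ∩ Parcel B) ∩ Parcel C| = 25.1703.
|(Parcel A ∩ Parcel B) △ Parcel C| = 72.2028 + 42 − 50.3407 = 63.86.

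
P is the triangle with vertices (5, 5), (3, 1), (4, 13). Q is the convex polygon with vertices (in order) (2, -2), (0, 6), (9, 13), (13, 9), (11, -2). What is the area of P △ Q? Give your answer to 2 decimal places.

|P| = 10, |Q| = 136.5, |P∩Q| = 8.4647.
|P △ Q| = |P| + |Q| − 2·|P∩Q| = 10 + 136.5 − 16.9294 = 129.57.

129.57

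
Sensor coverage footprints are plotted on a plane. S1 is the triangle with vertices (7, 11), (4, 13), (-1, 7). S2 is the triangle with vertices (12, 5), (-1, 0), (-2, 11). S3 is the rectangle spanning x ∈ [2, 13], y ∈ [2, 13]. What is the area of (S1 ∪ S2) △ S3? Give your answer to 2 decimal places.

|S1 ∪ S2| = 85.0479.
|(S1 ∪ S2) ∩ S3| = 50.2462.
|(S1 ∪ S2) △ S3| = 85.0479 + 121 − 100.4923 = 105.56.

105.56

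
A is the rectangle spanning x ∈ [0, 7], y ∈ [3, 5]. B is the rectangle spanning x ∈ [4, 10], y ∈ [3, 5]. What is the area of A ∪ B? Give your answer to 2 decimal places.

By inclusion–exclusion:
Individual areas: |A| = 14, |B| = 12.
|A∩B|: x∈[4,7], y∈[3,5] → 3·2 = 6.
|A ∪ B| = 26 − 6 = 20.00.

20.00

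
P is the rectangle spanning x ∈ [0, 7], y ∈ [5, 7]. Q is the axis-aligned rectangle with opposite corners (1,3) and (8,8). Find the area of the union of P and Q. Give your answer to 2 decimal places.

37.00

By inclusion–exclusion:
Individual areas: |P| = 14, |Q| = 35.
|P∩Q|: x∈[1,7], y∈[5,7] → 6·2 = 12.
|P ∪ Q| = 49 − 12 = 37.00.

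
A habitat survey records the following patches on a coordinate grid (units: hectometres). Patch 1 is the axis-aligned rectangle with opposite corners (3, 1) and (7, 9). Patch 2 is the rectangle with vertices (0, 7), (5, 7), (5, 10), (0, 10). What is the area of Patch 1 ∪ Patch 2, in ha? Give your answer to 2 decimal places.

43.00

By inclusion–exclusion:
Individual areas: |Patch 1| = 32, |Patch 2| = 15.
|Patch 1∩Patch 2|: x∈[3,5], y∈[7,9] → 2·2 = 4.
|Patch 1 ∪ Patch 2| = 47 − 4 = 43.00.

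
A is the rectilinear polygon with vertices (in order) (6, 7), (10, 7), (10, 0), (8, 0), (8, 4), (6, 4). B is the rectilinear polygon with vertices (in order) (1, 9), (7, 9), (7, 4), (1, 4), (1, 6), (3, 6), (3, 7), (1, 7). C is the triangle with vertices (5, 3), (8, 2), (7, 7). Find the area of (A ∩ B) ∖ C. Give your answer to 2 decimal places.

1.00

|A ∩ B| = 3.
|(A ∩ B) ∩ C| = 2.
|(A ∩ B) ∖ C| = 3 − 2 = 1.00.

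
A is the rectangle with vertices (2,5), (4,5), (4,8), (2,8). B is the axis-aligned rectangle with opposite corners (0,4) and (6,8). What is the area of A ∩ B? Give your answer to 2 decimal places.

|A∩B|: x∈[2,4], y∈[5,8] → 2·3 = 6.

6.00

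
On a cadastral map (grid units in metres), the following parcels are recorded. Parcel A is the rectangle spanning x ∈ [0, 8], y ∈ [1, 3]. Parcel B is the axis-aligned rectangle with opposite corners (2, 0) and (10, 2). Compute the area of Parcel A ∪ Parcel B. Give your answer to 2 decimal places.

26.00

By inclusion–exclusion:
Individual areas: |Parcel A| = 16, |Parcel B| = 16.
|Parcel A∩Parcel B|: x∈[2,8], y∈[1,2] → 6·1 = 6.
|Parcel A ∪ Parcel B| = 32 − 6 = 26.00.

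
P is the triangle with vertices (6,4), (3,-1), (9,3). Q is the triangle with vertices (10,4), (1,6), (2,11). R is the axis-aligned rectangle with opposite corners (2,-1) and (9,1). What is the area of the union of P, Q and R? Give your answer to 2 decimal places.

By inclusion–exclusion:
Individual areas: |P| = 9, |Q| = 23.5, |R| = 14.
|P∩Q| = 0.
|P∩R| = 1.8.
|Q∩R| = 0.
|P∩Q∩R| = 0.
|P ∪ Q ∪ R| = 46.5 − 1.8 + 0 = 44.70.

44.70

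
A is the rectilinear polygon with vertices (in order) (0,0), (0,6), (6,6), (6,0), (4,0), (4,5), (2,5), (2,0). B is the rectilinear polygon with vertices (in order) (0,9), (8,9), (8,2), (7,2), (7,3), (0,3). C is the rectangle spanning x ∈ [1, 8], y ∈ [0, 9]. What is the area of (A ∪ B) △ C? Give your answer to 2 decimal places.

|A ∪ B| = 61.
|(A ∪ B) ∩ C| = 52.
|(A ∪ B) △ C| = 61 + 63 − 104 = 20.00.

20.00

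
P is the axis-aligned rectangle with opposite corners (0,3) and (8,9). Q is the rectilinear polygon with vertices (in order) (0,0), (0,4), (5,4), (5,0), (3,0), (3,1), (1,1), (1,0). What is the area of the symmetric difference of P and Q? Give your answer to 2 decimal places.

|P| = 48, |Q| = 18, |P∩Q| = 5.
|P △ Q| = |P| + |Q| − 2·|P∩Q| = 48 + 18 − 10 = 56.00.

56.00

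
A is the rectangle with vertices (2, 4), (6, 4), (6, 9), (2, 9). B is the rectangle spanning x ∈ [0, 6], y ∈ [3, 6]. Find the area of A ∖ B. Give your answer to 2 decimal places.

12.00

|A∩B|: x∈[2,6], y∈[4,6] → 4·2 = 8.
|A| = 20.
|A ∖ B| = |A| − |A∩B| = 20 − 8 = 12.00.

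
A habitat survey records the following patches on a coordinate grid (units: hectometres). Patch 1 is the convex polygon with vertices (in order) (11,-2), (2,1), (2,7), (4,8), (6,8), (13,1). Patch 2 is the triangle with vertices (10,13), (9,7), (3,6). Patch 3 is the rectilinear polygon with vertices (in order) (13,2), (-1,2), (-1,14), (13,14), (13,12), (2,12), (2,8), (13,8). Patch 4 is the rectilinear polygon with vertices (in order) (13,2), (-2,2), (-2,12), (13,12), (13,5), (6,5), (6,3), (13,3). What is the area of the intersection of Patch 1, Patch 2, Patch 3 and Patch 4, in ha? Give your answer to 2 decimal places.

The intersection is the polygon with vertices (3,6), (5,8), (6,8), (7.286,6.714).
By the shoelace formula its area is 4.21.

4.21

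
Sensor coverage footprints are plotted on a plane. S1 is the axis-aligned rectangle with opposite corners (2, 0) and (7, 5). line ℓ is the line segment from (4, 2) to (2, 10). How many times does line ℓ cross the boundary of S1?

1

The segment meets the boundary at (3.25,5).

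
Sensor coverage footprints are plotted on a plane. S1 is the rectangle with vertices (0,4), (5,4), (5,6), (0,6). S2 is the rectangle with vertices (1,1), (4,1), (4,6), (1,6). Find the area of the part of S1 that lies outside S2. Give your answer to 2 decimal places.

|S1∩S2|: x∈[1,4], y∈[4,6] → 3·2 = 6.
|S1| = 10.
|S1 ∖ S2| = |S1| − |S1∩S2| = 10 − 6 = 4.00.

4.00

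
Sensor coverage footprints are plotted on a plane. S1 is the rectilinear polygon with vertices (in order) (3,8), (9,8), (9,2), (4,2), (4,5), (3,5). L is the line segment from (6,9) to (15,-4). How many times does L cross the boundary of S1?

The segment meets the boundary at (9,4.667), (6.692,8).

2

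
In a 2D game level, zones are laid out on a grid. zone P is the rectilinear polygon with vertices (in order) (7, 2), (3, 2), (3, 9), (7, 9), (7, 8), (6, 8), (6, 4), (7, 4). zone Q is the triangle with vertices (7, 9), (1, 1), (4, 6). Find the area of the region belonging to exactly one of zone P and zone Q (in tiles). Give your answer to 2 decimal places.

|zone P| = 24, |zone Q| = 3, |zone P∩zone Q| = 2.2917.
|zone P △ zone Q| = |zone P| + |zone Q| − 2·|zone P∩zone Q| = 24 + 3 − 4.5833 = 22.42.

22.42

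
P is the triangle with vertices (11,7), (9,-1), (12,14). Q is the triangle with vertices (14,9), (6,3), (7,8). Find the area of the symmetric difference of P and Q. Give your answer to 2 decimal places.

18.51

|P| = 3, |Q| = 17, |P∩Q| = 0.7471.
|P △ Q| = |P| + |Q| − 2·|P∩Q| = 3 + 17 − 1.4942 = 18.51.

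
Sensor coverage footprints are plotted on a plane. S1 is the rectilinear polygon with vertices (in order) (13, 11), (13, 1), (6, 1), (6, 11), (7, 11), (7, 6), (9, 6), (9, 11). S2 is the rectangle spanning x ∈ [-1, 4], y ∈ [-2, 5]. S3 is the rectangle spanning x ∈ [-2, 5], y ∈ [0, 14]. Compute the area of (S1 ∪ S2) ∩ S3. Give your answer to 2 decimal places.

25.00

The region (S1 ∪ S2) ∩ S3 is the polygon with vertices (-1,5), (4,5), (4,0), (-1,0).
By the shoelace formula its area is 25.00.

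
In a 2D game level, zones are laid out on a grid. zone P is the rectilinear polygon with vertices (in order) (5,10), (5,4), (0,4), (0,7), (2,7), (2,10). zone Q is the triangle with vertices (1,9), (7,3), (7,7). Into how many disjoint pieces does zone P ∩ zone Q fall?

zone P ∩ zone Q is a single connected region.

1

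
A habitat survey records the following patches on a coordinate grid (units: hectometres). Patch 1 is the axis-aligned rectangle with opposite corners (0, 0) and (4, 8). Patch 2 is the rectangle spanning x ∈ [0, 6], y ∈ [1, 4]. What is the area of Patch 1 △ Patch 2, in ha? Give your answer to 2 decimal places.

|Patch 1∩Patch 2|: x∈[0,4], y∈[1,4] → 4·3 = 12.
|Patch 1 △ Patch 2| = |Patch 1| + |Patch 2| − 2·|Patch 1∩Patch 2| = 32 + 18 − 24 = 26.00.

26.00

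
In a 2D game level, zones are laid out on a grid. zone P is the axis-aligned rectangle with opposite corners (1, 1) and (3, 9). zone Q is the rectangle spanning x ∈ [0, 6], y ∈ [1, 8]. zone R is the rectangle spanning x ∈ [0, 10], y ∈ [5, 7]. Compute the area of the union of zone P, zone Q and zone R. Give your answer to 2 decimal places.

By inclusion–exclusion:
Individual areas: |zone P| = 16, |zone Q| = 42, |zone R| = 20.
|zone P∩zone Q|: x∈[1,3], y∈[1,8] → 2·7 = 14.
|zone P∩zone R|: x∈[1,3], y∈[5,7] → 2·2 = 4.
|zone Q∩zone R|: x∈[0,6], y∈[5,7] → 6·2 = 12.
|zone P∩zone Q∩zone R| = 4.
|zone P ∪ zone Q ∪ zone R| = 78 − 30 + 4 = 52.00.

52.00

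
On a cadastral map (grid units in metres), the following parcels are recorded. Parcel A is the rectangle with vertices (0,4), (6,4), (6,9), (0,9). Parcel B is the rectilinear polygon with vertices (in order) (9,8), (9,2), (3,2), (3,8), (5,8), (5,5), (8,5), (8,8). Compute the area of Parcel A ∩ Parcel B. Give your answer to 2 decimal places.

9.00

The intersection is the polygon with vertices (6,4), (3,4), (3,8), (5,8), (5,5), (6,5).
By the shoelace formula its area is 9.00.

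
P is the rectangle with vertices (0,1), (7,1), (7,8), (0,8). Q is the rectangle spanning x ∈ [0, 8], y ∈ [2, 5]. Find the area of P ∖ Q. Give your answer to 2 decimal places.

|P∩Q|: x∈[0,7], y∈[2,5] → 7·3 = 21.
|P| = 49.
|P ∖ Q| = |P| − |P∩Q| = 49 − 21 = 28.00.

28.00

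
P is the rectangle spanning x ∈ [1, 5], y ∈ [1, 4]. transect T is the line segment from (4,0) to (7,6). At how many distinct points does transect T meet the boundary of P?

2

The segment meets the boundary at (5,2), (4.5,1).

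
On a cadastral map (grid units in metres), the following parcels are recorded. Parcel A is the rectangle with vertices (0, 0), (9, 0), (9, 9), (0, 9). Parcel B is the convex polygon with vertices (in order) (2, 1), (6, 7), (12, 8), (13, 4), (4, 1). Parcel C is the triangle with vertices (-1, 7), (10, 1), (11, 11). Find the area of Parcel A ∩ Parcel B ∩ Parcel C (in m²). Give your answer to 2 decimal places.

17.51

The intersection is the polygon with vertices (7.724,2.241), (4.133,4.2), (6,7), (9,7.5), (9,2.667).
By the shoelace formula its area is 17.51.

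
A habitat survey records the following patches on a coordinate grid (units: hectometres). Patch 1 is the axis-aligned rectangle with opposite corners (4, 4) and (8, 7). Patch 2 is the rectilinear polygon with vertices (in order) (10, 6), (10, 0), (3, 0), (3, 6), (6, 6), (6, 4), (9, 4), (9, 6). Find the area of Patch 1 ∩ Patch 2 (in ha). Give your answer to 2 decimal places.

4.00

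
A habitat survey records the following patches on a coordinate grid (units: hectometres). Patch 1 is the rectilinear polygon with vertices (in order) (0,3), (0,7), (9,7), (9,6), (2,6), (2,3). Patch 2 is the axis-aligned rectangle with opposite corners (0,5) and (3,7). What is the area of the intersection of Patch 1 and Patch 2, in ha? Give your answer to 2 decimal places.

The intersection is the polygon with vertices (0,7), (3,7), (3,6), (2,6), (2,5), (0,5).
By the shoelace formula its area is 5.00.

5.00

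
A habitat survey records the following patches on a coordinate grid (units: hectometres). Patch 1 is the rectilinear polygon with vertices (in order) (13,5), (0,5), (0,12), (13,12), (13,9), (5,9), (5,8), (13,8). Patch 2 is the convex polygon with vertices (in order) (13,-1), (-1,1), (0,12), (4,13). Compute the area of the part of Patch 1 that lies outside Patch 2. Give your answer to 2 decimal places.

|Patch 1| = 83, |Patch 1∩Patch 2| = 46.3571.
|Patch 1 ∖ Patch 2| = |Patch 1| − |Patch 1∩Patch 2| = 83 − 46.3571 = 36.64.

36.64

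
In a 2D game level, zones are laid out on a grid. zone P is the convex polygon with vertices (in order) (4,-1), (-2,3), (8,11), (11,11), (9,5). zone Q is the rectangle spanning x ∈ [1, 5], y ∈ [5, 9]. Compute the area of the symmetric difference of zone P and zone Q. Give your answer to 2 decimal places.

|zone P| = 71, |zone Q| = 16, |zone P∩zone Q| = 8.
|zone P △ zone Q| = |zone P| + |zone Q| − 2·|zone P∩zone Q| = 71 + 16 − 16 = 71.00.

71.00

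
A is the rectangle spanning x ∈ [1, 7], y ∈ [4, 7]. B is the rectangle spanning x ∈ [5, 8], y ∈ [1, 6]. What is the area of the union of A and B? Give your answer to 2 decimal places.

By inclusion–exclusion:
Individual areas: |A| = 18, |B| = 15.
|A∩B|: x∈[5,7], y∈[4,6] → 2·2 = 4.
|A ∪ B| = 33 − 4 = 29.00.

29.00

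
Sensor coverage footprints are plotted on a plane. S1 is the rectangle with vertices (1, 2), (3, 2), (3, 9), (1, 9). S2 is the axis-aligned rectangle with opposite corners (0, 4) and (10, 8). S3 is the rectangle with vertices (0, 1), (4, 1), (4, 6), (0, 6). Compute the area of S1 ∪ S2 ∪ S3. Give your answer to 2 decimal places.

By inclusion–exclusion:
Individual areas: |S1| = 14, |S2| = 40, |S3| = 20.
|S1∩S2|: x∈[1,3], y∈[4,8] → 2·4 = 8.
|S1∩S3|: x∈[1,3], y∈[2,6] → 2·4 = 8.
|S2∩S3|: x∈[0,4], y∈[4,6] → 4·2 = 8.
|S1∩S2∩S3| = 4.
|S1 ∪ S2 ∪ S3| = 74 − 24 + 4 = 54.00.

54.00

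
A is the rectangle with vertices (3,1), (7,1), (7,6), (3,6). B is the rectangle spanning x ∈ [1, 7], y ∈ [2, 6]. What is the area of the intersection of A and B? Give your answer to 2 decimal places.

|A∩B|: x∈[3,7], y∈[2,6] → 4·4 = 16.

16.00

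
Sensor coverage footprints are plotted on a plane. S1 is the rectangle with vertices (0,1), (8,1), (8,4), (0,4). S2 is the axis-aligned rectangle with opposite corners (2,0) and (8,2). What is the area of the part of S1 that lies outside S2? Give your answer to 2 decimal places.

|S1∩S2|: x∈[2,8], y∈[1,2] → 6·1 = 6.
|S1| = 24.
|S1 ∖ S2| = |S1| − |S1∩S2| = 24 − 6 = 18.00.

18.00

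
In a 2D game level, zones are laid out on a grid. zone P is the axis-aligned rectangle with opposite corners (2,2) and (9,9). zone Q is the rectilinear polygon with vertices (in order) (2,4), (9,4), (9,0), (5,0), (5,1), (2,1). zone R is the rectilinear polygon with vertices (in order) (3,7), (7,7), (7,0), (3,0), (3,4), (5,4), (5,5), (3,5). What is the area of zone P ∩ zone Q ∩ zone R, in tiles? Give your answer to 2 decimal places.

The intersection is the polygon with vertices (3,2), (3,4), (5,4), (7,4), (7,2).
By the shoelace formula its area is 8.00.

8.00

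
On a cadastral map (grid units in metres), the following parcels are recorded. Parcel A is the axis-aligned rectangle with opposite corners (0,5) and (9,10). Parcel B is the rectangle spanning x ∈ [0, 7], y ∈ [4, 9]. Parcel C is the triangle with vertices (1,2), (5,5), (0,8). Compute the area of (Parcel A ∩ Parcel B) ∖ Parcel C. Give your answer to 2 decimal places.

21.25

|Parcel A ∩ Parcel B| = 28.
|(Parcel A ∩ Parcel B) ∩ Parcel C| = 6.75.
|(Parcel A ∩ Parcel B) ∖ Parcel C| = 28 − 6.75 = 21.25.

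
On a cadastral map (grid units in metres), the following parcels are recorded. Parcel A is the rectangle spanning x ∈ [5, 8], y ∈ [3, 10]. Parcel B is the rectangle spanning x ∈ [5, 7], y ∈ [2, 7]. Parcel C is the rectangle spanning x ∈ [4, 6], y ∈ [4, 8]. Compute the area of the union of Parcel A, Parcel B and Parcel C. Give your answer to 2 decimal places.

27.00

By inclusion–exclusion:
Individual areas: |Parcel A| = 21, |Parcel B| = 10, |Parcel C| = 8.
|Parcel A∩Parcel B|: x∈[5,7], y∈[3,7] → 2·4 = 8.
|Parcel A∩Parcel C|: x∈[5,6], y∈[4,8] → 1·4 = 4.
|Parcel B∩Parcel C|: x∈[5,6], y∈[4,7] → 1·3 = 3.
|Parcel A∩Parcel B∩Parcel C| = 3.
|Parcel A ∪ Parcel B ∪ Parcel C| = 39 − 15 + 3 = 27.00.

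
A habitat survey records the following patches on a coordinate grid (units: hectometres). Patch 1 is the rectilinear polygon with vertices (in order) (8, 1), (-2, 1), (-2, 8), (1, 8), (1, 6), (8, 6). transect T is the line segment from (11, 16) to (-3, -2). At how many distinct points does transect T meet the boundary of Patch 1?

2

The segment meets the boundary at (-0.667,1), (3.222,6).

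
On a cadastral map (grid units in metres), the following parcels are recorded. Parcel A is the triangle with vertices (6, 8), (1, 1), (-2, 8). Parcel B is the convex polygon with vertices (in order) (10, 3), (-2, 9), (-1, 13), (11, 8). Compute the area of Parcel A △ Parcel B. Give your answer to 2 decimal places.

74.24

|Parcel A| = 28, |Parcel B| = 59.5, |Parcel A∩Parcel B| = 6.6316.
|Parcel A △ Parcel B| = |Parcel A| + |Parcel B| − 2·|Parcel A∩Parcel B| = 28 + 59.5 − 13.2632 = 74.24.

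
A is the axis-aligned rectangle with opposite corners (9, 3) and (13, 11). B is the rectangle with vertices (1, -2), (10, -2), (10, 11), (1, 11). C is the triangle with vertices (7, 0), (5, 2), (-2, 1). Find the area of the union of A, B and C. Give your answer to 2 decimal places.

By inclusion–exclusion:
Individual areas: |A| = 32, |B| = 117, |C| = 8.
|A∩B|: x∈[9,10], y∈[3,11] → 1·8 = 8.
|A∩C| = 0.
|B∩C| = 6.8571.
|A∩B∩C| = 0.
|A ∪ B ∪ C| = 157 − 14.8571 + 0 = 142.14.

142.14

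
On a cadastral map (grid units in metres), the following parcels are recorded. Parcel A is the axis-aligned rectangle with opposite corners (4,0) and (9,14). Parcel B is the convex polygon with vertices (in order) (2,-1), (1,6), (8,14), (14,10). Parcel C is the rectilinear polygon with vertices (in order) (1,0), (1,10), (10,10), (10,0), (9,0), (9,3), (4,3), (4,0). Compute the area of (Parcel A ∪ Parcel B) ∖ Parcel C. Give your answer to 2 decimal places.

51.28

|Parcel A ∪ Parcel B| = 110.6012.
|(Parcel A ∪ Parcel B) ∩ Parcel C| = 59.3176.
|(Parcel A ∪ Parcel B) ∖ Parcel C| = 110.6012 − 59.3176 = 51.28.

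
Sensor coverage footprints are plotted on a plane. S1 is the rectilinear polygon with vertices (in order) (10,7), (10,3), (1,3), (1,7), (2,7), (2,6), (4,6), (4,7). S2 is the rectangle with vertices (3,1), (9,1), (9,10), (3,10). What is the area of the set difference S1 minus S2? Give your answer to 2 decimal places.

|S1| = 34, |S1∩S2| = 23.
|S1 ∖ S2| = |S1| − |S1∩S2| = 34 − 23 = 11.00.

11.00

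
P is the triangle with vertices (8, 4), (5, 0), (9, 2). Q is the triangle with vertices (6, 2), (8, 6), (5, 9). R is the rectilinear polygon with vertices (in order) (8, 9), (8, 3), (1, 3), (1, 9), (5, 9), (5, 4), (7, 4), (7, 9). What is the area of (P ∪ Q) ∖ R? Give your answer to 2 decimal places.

11.16

|P ∪ Q| = 14.
|(P ∪ Q) ∩ R| = 2.8393.
|(P ∪ Q) ∖ R| = 14 − 2.8393 = 11.16.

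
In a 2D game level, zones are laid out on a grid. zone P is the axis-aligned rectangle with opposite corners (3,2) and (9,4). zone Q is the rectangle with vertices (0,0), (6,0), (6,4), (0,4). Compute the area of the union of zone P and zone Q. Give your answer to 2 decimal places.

30.00

By inclusion–exclusion:
Individual areas: |zone P| = 12, |zone Q| = 24.
|zone P∩zone Q|: x∈[3,6], y∈[2,4] → 3·2 = 6.
|zone P ∪ zone Q| = 36 − 6 = 30.00.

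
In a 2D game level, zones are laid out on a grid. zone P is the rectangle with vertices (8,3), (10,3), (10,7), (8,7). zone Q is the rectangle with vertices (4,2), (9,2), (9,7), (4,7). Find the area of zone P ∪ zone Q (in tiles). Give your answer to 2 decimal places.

29.00

By inclusion–exclusion:
Individual areas: |zone P| = 8, |zone Q| = 25.
|zone P∩zone Q|: x∈[8,9], y∈[3,7] → 1·4 = 4.
|zone P ∪ zone Q| = 33 − 4 = 29.00.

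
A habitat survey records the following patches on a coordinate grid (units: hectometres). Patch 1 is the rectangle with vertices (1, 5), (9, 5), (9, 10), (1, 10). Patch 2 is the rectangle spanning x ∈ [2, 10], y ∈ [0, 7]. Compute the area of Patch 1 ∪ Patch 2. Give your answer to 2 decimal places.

82.00

By inclusion–exclusion:
Individual areas: |Patch 1| = 40, |Patch 2| = 56.
|Patch 1∩Patch 2|: x∈[2,9], y∈[5,7] → 7·2 = 14.
|Patch 1 ∪ Patch 2| = 96 − 14 = 82.00.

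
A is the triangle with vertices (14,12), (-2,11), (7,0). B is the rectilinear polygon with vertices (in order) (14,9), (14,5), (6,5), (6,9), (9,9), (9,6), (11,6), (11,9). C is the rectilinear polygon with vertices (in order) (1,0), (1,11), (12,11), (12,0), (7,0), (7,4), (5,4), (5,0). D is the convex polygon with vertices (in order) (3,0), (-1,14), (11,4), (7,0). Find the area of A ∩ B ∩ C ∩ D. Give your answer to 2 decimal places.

The intersection is the polygon with vertices (6,8.167), (9.8,5), (6,5).
By the shoelace formula its area is 6.02.

6.02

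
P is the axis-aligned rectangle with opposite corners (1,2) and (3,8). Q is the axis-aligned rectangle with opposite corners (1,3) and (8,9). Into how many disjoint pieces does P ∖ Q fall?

P ∖ Q is a single connected region.

1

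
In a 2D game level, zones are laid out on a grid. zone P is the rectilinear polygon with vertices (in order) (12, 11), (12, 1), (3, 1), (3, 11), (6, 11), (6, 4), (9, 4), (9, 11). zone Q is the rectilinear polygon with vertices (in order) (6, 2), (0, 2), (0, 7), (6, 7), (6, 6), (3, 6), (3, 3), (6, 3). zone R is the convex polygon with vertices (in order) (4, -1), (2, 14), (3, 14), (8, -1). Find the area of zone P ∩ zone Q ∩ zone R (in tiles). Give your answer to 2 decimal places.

4.95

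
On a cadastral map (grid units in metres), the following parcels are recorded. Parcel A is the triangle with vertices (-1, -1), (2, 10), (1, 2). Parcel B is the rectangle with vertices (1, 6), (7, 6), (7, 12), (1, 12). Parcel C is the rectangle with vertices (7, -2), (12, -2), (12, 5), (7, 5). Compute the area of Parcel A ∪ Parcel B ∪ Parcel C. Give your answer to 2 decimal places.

76.33

By inclusion–exclusion:
Individual areas: |Parcel A| = 6.5, |Parcel B| = 36, |Parcel C| = 35.
|Parcel A∩Parcel B| = 1.1667.
|Parcel A∩Parcel C| = 0.
|Parcel B∩Parcel C| = 0 (no overlap).
|Parcel A∩Parcel B∩Parcel C| = 0.
|Parcel A ∪ Parcel B ∪ Parcel C| = 77.5 − 1.1667 + 0 = 76.33.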